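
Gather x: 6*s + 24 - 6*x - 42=6*s - 6*x - 18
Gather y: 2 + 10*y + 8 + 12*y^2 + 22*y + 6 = 12*y^2 + 32*y + 16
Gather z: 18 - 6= 12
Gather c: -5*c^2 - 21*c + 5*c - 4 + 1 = -5*c^2 - 16*c - 3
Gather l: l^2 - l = l^2 - l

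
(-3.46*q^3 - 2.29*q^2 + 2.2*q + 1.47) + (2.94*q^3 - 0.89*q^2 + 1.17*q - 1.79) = -0.52*q^3 - 3.18*q^2 + 3.37*q - 0.32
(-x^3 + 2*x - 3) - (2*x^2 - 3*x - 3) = -x^3 - 2*x^2 + 5*x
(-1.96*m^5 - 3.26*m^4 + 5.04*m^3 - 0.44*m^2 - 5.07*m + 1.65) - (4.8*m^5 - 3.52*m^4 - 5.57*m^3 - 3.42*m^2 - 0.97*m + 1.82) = -6.76*m^5 + 0.26*m^4 + 10.61*m^3 + 2.98*m^2 - 4.1*m - 0.17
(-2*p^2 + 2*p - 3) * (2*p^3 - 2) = -4*p^5 + 4*p^4 - 6*p^3 + 4*p^2 - 4*p + 6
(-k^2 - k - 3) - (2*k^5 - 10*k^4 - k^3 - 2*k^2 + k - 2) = -2*k^5 + 10*k^4 + k^3 + k^2 - 2*k - 1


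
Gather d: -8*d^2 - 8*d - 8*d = -8*d^2 - 16*d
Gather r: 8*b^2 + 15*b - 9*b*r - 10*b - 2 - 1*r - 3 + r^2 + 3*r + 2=8*b^2 + 5*b + r^2 + r*(2 - 9*b) - 3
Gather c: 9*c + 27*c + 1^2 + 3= 36*c + 4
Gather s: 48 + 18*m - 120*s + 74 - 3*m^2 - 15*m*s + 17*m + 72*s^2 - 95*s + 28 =-3*m^2 + 35*m + 72*s^2 + s*(-15*m - 215) + 150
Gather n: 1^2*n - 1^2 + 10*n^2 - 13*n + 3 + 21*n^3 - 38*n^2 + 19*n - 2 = 21*n^3 - 28*n^2 + 7*n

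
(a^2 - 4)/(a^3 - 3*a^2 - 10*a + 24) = (a + 2)/(a^2 - a - 12)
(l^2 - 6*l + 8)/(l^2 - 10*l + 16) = (l - 4)/(l - 8)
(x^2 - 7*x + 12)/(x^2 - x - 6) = (x - 4)/(x + 2)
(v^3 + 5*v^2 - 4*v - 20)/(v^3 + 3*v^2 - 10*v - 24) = (v^2 + 3*v - 10)/(v^2 + v - 12)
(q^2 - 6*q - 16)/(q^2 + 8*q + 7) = (q^2 - 6*q - 16)/(q^2 + 8*q + 7)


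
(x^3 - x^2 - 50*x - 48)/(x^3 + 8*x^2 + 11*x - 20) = (x^3 - x^2 - 50*x - 48)/(x^3 + 8*x^2 + 11*x - 20)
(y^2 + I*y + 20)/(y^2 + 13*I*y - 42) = (y^2 + I*y + 20)/(y^2 + 13*I*y - 42)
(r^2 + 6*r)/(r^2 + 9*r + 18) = r/(r + 3)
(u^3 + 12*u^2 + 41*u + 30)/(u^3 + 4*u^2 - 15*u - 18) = (u + 5)/(u - 3)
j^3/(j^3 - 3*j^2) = j/(j - 3)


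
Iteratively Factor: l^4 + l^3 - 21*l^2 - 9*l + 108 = (l - 3)*(l^3 + 4*l^2 - 9*l - 36) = (l - 3)*(l + 3)*(l^2 + l - 12) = (l - 3)^2*(l + 3)*(l + 4)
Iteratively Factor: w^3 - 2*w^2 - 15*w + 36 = (w - 3)*(w^2 + w - 12) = (w - 3)^2*(w + 4)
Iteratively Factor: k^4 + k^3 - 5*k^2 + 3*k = (k - 1)*(k^3 + 2*k^2 - 3*k) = (k - 1)^2*(k^2 + 3*k) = k*(k - 1)^2*(k + 3)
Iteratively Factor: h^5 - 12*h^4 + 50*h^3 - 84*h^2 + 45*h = (h - 1)*(h^4 - 11*h^3 + 39*h^2 - 45*h) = (h - 3)*(h - 1)*(h^3 - 8*h^2 + 15*h) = (h - 3)^2*(h - 1)*(h^2 - 5*h) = (h - 5)*(h - 3)^2*(h - 1)*(h)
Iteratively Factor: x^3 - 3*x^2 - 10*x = (x + 2)*(x^2 - 5*x) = (x - 5)*(x + 2)*(x)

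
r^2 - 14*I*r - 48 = (r - 8*I)*(r - 6*I)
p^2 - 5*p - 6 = (p - 6)*(p + 1)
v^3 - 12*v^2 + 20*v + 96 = (v - 8)*(v - 6)*(v + 2)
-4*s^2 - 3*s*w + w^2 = (-4*s + w)*(s + w)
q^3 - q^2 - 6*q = q*(q - 3)*(q + 2)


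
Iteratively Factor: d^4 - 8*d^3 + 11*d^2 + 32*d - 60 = (d - 2)*(d^3 - 6*d^2 - d + 30) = (d - 5)*(d - 2)*(d^2 - d - 6) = (d - 5)*(d - 2)*(d + 2)*(d - 3)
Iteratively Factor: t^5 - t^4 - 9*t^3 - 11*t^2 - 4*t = (t)*(t^4 - t^3 - 9*t^2 - 11*t - 4) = t*(t - 4)*(t^3 + 3*t^2 + 3*t + 1) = t*(t - 4)*(t + 1)*(t^2 + 2*t + 1) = t*(t - 4)*(t + 1)^2*(t + 1)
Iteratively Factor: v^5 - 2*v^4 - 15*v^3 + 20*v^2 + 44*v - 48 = (v + 3)*(v^4 - 5*v^3 + 20*v - 16) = (v + 2)*(v + 3)*(v^3 - 7*v^2 + 14*v - 8) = (v - 2)*(v + 2)*(v + 3)*(v^2 - 5*v + 4) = (v - 2)*(v - 1)*(v + 2)*(v + 3)*(v - 4)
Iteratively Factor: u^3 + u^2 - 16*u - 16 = (u + 4)*(u^2 - 3*u - 4) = (u - 4)*(u + 4)*(u + 1)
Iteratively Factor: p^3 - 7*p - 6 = (p - 3)*(p^2 + 3*p + 2) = (p - 3)*(p + 2)*(p + 1)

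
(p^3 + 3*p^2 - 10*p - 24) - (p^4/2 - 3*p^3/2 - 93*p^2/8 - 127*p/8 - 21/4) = -p^4/2 + 5*p^3/2 + 117*p^2/8 + 47*p/8 - 75/4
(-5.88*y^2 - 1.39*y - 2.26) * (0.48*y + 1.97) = -2.8224*y^3 - 12.2508*y^2 - 3.8231*y - 4.4522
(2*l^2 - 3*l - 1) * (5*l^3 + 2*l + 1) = 10*l^5 - 15*l^4 - l^3 - 4*l^2 - 5*l - 1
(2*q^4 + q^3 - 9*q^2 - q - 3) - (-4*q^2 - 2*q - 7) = 2*q^4 + q^3 - 5*q^2 + q + 4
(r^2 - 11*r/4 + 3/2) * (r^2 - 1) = r^4 - 11*r^3/4 + r^2/2 + 11*r/4 - 3/2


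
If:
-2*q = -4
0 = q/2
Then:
No Solution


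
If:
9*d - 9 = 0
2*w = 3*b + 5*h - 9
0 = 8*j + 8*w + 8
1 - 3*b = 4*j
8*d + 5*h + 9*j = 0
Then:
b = 67/33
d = 1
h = 38/55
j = -14/11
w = 3/11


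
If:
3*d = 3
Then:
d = 1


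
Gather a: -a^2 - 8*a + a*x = -a^2 + a*(x - 8)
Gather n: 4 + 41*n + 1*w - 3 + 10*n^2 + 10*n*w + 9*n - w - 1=10*n^2 + n*(10*w + 50)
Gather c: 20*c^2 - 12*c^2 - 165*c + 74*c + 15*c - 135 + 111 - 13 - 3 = 8*c^2 - 76*c - 40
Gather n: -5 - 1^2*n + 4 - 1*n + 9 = 8 - 2*n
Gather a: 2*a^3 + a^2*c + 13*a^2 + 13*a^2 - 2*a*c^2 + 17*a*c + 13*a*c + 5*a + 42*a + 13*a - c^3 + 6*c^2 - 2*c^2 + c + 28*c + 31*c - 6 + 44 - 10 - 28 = 2*a^3 + a^2*(c + 26) + a*(-2*c^2 + 30*c + 60) - c^3 + 4*c^2 + 60*c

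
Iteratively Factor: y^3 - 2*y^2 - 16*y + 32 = (y - 4)*(y^2 + 2*y - 8) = (y - 4)*(y + 4)*(y - 2)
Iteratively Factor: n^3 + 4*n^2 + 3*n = (n + 3)*(n^2 + n) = (n + 1)*(n + 3)*(n)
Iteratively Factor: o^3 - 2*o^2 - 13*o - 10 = (o + 2)*(o^2 - 4*o - 5) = (o - 5)*(o + 2)*(o + 1)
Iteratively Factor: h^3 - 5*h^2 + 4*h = (h - 4)*(h^2 - h) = (h - 4)*(h - 1)*(h)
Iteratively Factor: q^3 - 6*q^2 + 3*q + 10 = (q + 1)*(q^2 - 7*q + 10) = (q - 2)*(q + 1)*(q - 5)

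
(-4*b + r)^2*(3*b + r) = 48*b^3 - 8*b^2*r - 5*b*r^2 + r^3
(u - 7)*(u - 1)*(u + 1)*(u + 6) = u^4 - u^3 - 43*u^2 + u + 42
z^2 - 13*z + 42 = (z - 7)*(z - 6)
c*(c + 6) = c^2 + 6*c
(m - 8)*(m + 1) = m^2 - 7*m - 8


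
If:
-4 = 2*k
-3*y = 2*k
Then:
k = -2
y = 4/3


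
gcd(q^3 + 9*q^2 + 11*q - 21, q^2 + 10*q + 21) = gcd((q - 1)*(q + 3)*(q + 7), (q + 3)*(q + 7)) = q^2 + 10*q + 21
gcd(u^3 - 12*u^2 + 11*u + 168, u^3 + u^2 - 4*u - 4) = 1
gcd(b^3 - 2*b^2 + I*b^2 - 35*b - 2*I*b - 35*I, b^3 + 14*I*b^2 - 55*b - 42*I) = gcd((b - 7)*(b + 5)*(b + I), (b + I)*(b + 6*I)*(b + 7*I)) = b + I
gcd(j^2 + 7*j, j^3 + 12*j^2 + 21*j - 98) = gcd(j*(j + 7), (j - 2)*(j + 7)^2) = j + 7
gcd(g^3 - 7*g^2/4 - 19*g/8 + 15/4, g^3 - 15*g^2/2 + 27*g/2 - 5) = g - 2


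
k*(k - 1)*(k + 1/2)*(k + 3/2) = k^4 + k^3 - 5*k^2/4 - 3*k/4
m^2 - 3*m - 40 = (m - 8)*(m + 5)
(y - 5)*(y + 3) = y^2 - 2*y - 15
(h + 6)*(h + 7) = h^2 + 13*h + 42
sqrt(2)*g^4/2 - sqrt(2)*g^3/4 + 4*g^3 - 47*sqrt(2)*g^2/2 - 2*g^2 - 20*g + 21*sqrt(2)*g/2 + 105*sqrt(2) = (g - 5/2)*(g - 3*sqrt(2))*(g + 7*sqrt(2))*(sqrt(2)*g/2 + sqrt(2))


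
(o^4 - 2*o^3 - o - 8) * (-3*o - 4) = -3*o^5 + 2*o^4 + 8*o^3 + 3*o^2 + 28*o + 32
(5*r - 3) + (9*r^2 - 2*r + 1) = 9*r^2 + 3*r - 2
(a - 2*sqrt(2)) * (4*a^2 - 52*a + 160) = 4*a^3 - 52*a^2 - 8*sqrt(2)*a^2 + 104*sqrt(2)*a + 160*a - 320*sqrt(2)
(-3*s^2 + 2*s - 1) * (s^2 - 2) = -3*s^4 + 2*s^3 + 5*s^2 - 4*s + 2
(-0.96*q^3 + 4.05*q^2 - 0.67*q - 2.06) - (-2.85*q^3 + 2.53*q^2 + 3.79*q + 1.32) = 1.89*q^3 + 1.52*q^2 - 4.46*q - 3.38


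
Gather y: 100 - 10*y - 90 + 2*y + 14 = 24 - 8*y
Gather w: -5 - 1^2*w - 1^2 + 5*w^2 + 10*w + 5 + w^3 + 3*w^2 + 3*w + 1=w^3 + 8*w^2 + 12*w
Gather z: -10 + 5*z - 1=5*z - 11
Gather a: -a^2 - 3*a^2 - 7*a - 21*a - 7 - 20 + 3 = -4*a^2 - 28*a - 24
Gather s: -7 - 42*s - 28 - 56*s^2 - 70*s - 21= -56*s^2 - 112*s - 56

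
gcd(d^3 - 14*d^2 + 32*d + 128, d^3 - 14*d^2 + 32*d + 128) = d^3 - 14*d^2 + 32*d + 128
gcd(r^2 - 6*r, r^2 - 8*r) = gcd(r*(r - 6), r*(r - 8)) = r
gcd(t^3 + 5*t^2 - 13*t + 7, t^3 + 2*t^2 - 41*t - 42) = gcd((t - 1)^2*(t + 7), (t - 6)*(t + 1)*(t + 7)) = t + 7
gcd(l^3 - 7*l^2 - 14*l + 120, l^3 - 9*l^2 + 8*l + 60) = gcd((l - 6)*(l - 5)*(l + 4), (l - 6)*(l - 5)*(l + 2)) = l^2 - 11*l + 30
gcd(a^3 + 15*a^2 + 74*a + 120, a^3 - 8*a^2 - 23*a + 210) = a + 5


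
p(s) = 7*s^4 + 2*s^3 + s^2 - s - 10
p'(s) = 28*s^3 + 6*s^2 + 2*s - 1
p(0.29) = -10.11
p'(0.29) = 0.77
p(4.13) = 2180.38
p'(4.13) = 2082.06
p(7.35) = 21259.82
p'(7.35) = 11455.67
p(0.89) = -4.30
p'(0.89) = 25.27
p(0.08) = -10.07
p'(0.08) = -0.79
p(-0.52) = -8.98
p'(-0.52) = -4.35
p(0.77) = -6.80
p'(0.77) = 16.88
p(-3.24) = 707.11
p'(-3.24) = -896.84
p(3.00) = 617.00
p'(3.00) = 815.00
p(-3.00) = 515.00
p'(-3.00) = -709.00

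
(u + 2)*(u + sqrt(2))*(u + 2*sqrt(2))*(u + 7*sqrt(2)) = u^4 + 2*u^3 + 10*sqrt(2)*u^3 + 20*sqrt(2)*u^2 + 46*u^2 + 28*sqrt(2)*u + 92*u + 56*sqrt(2)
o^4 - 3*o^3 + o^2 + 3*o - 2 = (o - 2)*(o - 1)^2*(o + 1)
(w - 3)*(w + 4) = w^2 + w - 12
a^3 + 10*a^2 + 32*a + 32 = (a + 2)*(a + 4)^2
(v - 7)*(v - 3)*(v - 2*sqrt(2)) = v^3 - 10*v^2 - 2*sqrt(2)*v^2 + 21*v + 20*sqrt(2)*v - 42*sqrt(2)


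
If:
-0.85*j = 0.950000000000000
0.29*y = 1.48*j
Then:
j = -1.12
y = -5.70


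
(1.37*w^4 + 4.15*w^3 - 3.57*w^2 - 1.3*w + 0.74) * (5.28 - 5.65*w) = -7.7405*w^5 - 16.2139*w^4 + 42.0825*w^3 - 11.5046*w^2 - 11.045*w + 3.9072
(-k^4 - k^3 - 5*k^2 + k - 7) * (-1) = k^4 + k^3 + 5*k^2 - k + 7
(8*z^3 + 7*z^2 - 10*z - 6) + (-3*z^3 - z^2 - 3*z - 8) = 5*z^3 + 6*z^2 - 13*z - 14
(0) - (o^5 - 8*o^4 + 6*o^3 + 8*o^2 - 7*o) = -o^5 + 8*o^4 - 6*o^3 - 8*o^2 + 7*o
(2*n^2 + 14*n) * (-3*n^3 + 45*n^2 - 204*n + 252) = -6*n^5 + 48*n^4 + 222*n^3 - 2352*n^2 + 3528*n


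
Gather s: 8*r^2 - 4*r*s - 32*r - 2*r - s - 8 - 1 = 8*r^2 - 34*r + s*(-4*r - 1) - 9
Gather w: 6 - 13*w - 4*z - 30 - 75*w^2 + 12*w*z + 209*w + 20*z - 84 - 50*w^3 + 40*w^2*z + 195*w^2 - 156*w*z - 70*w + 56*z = -50*w^3 + w^2*(40*z + 120) + w*(126 - 144*z) + 72*z - 108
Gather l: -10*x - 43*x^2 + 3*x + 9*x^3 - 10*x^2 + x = 9*x^3 - 53*x^2 - 6*x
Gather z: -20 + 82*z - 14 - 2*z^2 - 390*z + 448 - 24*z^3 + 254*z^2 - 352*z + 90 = -24*z^3 + 252*z^2 - 660*z + 504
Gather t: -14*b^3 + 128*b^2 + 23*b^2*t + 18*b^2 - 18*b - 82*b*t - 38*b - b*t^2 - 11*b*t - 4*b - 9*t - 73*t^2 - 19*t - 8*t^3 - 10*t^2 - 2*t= -14*b^3 + 146*b^2 - 60*b - 8*t^3 + t^2*(-b - 83) + t*(23*b^2 - 93*b - 30)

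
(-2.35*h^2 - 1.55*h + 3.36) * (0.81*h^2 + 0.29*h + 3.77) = -1.9035*h^4 - 1.937*h^3 - 6.5874*h^2 - 4.8691*h + 12.6672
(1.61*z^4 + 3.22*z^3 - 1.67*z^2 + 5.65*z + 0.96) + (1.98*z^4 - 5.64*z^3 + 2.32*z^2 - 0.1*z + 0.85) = 3.59*z^4 - 2.42*z^3 + 0.65*z^2 + 5.55*z + 1.81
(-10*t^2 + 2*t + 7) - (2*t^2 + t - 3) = -12*t^2 + t + 10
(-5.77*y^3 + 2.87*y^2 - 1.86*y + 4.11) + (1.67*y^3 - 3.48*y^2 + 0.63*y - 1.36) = -4.1*y^3 - 0.61*y^2 - 1.23*y + 2.75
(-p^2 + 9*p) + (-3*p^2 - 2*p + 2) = -4*p^2 + 7*p + 2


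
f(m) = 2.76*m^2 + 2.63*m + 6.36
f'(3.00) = 19.19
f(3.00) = 39.09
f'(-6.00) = -30.49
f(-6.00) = 89.94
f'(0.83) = 7.21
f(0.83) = 10.44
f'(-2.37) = -10.45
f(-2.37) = 15.63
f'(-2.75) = -12.55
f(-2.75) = 20.00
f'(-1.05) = -3.17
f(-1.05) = 6.64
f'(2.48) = 16.32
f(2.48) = 29.86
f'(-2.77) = -12.66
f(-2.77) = 20.25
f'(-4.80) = -23.87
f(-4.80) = 57.33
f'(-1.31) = -4.60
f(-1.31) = 7.65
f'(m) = 5.52*m + 2.63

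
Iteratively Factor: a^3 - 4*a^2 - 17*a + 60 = (a + 4)*(a^2 - 8*a + 15) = (a - 5)*(a + 4)*(a - 3)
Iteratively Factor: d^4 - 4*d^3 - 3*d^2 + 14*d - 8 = (d - 1)*(d^3 - 3*d^2 - 6*d + 8) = (d - 1)*(d + 2)*(d^2 - 5*d + 4) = (d - 1)^2*(d + 2)*(d - 4)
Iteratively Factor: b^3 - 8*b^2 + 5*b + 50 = (b - 5)*(b^2 - 3*b - 10) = (b - 5)*(b + 2)*(b - 5)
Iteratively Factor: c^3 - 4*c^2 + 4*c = (c)*(c^2 - 4*c + 4) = c*(c - 2)*(c - 2)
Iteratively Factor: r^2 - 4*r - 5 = (r + 1)*(r - 5)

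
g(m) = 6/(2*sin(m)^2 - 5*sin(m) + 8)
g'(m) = 6*(-4*sin(m)*cos(m) + 5*cos(m))/(2*sin(m)^2 - 5*sin(m) + 8)^2 = 6*(5 - 4*sin(m))*cos(m)/(-5*sin(m) - cos(2*m) + 9)^2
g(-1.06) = 0.43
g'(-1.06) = 0.13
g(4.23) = 0.43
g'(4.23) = -0.12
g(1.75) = 1.20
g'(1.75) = -0.05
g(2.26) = 1.13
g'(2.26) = -0.26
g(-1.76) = 0.40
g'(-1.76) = -0.05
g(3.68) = 0.54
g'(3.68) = -0.30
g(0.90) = 1.13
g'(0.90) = 0.25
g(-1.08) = 0.43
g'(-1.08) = 0.12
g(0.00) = 0.75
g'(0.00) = 0.47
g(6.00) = 0.63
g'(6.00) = 0.39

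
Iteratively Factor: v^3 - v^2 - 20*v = (v - 5)*(v^2 + 4*v) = v*(v - 5)*(v + 4)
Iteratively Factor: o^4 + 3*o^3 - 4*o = (o)*(o^3 + 3*o^2 - 4) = o*(o - 1)*(o^2 + 4*o + 4) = o*(o - 1)*(o + 2)*(o + 2)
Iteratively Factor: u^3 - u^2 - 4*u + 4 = (u - 2)*(u^2 + u - 2) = (u - 2)*(u + 2)*(u - 1)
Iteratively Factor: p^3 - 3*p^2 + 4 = (p + 1)*(p^2 - 4*p + 4) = (p - 2)*(p + 1)*(p - 2)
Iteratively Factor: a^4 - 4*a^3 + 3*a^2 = (a - 1)*(a^3 - 3*a^2) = (a - 3)*(a - 1)*(a^2) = a*(a - 3)*(a - 1)*(a)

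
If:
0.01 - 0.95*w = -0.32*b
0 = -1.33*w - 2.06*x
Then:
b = -4.59821428571429*x - 0.03125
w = -1.54887218045113*x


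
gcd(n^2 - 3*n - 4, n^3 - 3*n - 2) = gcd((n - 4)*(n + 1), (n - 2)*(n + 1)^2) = n + 1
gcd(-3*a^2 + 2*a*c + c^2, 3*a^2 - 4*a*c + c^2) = a - c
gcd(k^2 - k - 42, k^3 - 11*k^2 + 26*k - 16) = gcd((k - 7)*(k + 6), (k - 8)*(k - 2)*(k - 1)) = 1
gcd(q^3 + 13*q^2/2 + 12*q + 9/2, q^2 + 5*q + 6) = q + 3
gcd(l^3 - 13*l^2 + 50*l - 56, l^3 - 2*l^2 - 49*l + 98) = l^2 - 9*l + 14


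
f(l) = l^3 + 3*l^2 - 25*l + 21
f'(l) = 3*l^2 + 6*l - 25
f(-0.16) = 25.07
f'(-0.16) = -25.88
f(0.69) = 5.51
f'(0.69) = -19.43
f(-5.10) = 93.88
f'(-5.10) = 22.43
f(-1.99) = 74.75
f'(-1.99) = -25.06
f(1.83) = -8.57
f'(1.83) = -3.97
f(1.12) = -1.83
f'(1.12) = -14.52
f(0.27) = 14.49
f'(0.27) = -23.16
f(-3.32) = 100.47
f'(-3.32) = -11.85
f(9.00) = 768.00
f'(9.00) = 272.00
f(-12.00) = -975.00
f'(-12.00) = 335.00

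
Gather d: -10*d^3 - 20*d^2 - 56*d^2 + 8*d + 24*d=-10*d^3 - 76*d^2 + 32*d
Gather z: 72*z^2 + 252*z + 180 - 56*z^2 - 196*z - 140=16*z^2 + 56*z + 40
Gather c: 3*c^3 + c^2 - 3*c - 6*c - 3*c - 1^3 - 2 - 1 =3*c^3 + c^2 - 12*c - 4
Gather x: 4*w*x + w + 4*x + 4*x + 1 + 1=w + x*(4*w + 8) + 2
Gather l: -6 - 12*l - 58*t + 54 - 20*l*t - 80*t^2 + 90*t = l*(-20*t - 12) - 80*t^2 + 32*t + 48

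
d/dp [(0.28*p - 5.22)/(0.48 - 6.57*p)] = (16.39728 - 224.43777*p)/(6.57*p - 0.48)^3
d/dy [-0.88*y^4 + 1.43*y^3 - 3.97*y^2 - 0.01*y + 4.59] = -3.52*y^3 + 4.29*y^2 - 7.94*y - 0.01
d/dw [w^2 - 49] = 2*w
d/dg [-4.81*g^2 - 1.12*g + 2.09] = -9.62*g - 1.12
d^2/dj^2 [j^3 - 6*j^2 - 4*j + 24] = 6*j - 12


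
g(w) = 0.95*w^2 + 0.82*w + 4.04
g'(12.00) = 23.62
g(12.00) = 150.68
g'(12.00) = 23.62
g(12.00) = 150.68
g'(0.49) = 1.75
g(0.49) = 4.67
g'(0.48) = 1.73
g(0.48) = 4.65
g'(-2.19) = -3.34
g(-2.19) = 6.80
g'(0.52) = 1.81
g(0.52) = 4.72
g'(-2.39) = -3.72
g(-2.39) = 7.51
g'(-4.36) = -7.46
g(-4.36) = 18.52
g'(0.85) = 2.44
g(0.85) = 5.42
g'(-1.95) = -2.88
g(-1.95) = 6.05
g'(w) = 1.9*w + 0.82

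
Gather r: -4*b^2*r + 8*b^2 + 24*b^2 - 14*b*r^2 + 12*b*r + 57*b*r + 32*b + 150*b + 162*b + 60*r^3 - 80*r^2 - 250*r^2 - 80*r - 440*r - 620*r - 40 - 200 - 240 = 32*b^2 + 344*b + 60*r^3 + r^2*(-14*b - 330) + r*(-4*b^2 + 69*b - 1140) - 480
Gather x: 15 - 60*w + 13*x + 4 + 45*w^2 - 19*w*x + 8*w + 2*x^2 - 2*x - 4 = 45*w^2 - 52*w + 2*x^2 + x*(11 - 19*w) + 15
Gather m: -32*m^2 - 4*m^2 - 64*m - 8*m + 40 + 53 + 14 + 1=-36*m^2 - 72*m + 108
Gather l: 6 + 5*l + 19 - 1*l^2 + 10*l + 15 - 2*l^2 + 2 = -3*l^2 + 15*l + 42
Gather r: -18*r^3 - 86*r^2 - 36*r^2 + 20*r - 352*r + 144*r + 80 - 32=-18*r^3 - 122*r^2 - 188*r + 48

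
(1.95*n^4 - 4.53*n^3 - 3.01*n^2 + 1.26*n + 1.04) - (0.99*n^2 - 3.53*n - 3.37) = 1.95*n^4 - 4.53*n^3 - 4.0*n^2 + 4.79*n + 4.41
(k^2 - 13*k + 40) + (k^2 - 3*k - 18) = 2*k^2 - 16*k + 22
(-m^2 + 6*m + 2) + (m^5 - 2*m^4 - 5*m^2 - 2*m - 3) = m^5 - 2*m^4 - 6*m^2 + 4*m - 1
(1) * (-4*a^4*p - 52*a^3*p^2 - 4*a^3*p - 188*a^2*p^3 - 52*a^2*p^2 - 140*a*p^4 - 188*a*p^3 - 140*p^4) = -4*a^4*p - 52*a^3*p^2 - 4*a^3*p - 188*a^2*p^3 - 52*a^2*p^2 - 140*a*p^4 - 188*a*p^3 - 140*p^4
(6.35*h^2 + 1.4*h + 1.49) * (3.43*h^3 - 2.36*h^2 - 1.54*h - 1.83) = 21.7805*h^5 - 10.184*h^4 - 7.9723*h^3 - 17.2929*h^2 - 4.8566*h - 2.7267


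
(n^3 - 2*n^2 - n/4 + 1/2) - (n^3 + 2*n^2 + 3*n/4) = -4*n^2 - n + 1/2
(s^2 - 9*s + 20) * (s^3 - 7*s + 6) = s^5 - 9*s^4 + 13*s^3 + 69*s^2 - 194*s + 120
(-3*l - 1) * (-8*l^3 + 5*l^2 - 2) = 24*l^4 - 7*l^3 - 5*l^2 + 6*l + 2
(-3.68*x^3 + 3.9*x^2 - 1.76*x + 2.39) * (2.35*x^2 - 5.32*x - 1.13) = -8.648*x^5 + 28.7426*x^4 - 20.7256*x^3 + 10.5727*x^2 - 10.726*x - 2.7007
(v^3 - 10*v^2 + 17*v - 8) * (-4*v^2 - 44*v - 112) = -4*v^5 - 4*v^4 + 260*v^3 + 404*v^2 - 1552*v + 896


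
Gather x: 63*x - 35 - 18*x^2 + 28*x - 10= -18*x^2 + 91*x - 45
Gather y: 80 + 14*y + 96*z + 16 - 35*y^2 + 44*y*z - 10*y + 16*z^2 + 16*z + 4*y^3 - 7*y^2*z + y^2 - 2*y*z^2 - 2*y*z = 4*y^3 + y^2*(-7*z - 34) + y*(-2*z^2 + 42*z + 4) + 16*z^2 + 112*z + 96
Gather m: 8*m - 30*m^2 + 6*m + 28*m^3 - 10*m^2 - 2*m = 28*m^3 - 40*m^2 + 12*m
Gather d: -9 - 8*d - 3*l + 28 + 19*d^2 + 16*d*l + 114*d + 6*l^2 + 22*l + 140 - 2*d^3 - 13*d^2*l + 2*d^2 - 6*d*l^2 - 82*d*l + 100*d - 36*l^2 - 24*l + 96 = -2*d^3 + d^2*(21 - 13*l) + d*(-6*l^2 - 66*l + 206) - 30*l^2 - 5*l + 255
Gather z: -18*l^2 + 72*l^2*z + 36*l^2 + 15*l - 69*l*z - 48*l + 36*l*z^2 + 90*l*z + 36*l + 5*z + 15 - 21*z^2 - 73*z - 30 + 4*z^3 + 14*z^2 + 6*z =18*l^2 + 3*l + 4*z^3 + z^2*(36*l - 7) + z*(72*l^2 + 21*l - 62) - 15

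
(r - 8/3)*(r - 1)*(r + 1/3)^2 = r^4 - 3*r^3 + r^2/3 + 37*r/27 + 8/27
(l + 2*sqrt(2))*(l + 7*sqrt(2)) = l^2 + 9*sqrt(2)*l + 28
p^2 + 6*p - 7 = (p - 1)*(p + 7)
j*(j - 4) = j^2 - 4*j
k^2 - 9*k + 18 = (k - 6)*(k - 3)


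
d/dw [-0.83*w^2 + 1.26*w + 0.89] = 1.26 - 1.66*w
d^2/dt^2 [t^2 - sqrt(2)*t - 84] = 2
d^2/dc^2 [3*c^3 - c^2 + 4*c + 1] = 18*c - 2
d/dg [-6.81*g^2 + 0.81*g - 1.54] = 0.81 - 13.62*g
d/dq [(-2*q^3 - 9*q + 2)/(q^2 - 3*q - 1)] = (-2*q^4 + 12*q^3 + 15*q^2 - 4*q + 15)/(q^4 - 6*q^3 + 7*q^2 + 6*q + 1)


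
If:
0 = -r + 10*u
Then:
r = 10*u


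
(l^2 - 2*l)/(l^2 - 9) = l*(l - 2)/(l^2 - 9)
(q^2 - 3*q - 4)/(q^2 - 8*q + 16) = (q + 1)/(q - 4)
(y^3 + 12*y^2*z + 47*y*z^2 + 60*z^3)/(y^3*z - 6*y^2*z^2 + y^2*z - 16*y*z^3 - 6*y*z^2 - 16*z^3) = (y^3 + 12*y^2*z + 47*y*z^2 + 60*z^3)/(z*(y^3 - 6*y^2*z + y^2 - 16*y*z^2 - 6*y*z - 16*z^2))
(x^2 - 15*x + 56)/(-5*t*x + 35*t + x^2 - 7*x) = (x - 8)/(-5*t + x)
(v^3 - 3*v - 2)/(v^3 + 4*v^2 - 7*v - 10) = (v + 1)/(v + 5)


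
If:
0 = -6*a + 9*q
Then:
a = 3*q/2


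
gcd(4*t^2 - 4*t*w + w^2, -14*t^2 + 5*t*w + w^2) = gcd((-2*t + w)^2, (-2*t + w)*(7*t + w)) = 2*t - w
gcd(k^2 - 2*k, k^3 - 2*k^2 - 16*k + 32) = k - 2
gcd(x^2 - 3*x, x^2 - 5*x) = x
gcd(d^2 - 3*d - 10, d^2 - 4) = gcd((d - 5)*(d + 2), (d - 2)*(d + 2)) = d + 2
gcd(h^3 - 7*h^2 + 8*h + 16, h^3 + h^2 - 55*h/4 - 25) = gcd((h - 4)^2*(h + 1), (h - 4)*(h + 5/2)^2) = h - 4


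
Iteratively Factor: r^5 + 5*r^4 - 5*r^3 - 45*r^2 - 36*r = (r + 1)*(r^4 + 4*r^3 - 9*r^2 - 36*r) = r*(r + 1)*(r^3 + 4*r^2 - 9*r - 36) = r*(r + 1)*(r + 3)*(r^2 + r - 12) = r*(r - 3)*(r + 1)*(r + 3)*(r + 4)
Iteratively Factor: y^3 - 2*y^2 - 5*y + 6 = (y - 3)*(y^2 + y - 2) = (y - 3)*(y - 1)*(y + 2)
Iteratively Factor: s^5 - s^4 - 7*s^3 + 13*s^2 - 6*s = (s - 2)*(s^4 + s^3 - 5*s^2 + 3*s) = (s - 2)*(s - 1)*(s^3 + 2*s^2 - 3*s) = (s - 2)*(s - 1)^2*(s^2 + 3*s) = (s - 2)*(s - 1)^2*(s + 3)*(s)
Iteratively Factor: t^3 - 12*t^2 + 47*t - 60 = (t - 3)*(t^2 - 9*t + 20) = (t - 4)*(t - 3)*(t - 5)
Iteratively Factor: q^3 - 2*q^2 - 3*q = (q + 1)*(q^2 - 3*q) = (q - 3)*(q + 1)*(q)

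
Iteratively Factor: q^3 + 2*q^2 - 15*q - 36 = (q + 3)*(q^2 - q - 12) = (q - 4)*(q + 3)*(q + 3)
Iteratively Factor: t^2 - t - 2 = (t - 2)*(t + 1)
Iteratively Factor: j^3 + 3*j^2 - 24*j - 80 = (j + 4)*(j^2 - j - 20) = (j + 4)^2*(j - 5)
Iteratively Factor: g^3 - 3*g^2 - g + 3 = (g - 1)*(g^2 - 2*g - 3) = (g - 1)*(g + 1)*(g - 3)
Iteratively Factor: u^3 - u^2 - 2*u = (u)*(u^2 - u - 2) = u*(u - 2)*(u + 1)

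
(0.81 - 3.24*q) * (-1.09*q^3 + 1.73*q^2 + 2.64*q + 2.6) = 3.5316*q^4 - 6.4881*q^3 - 7.1523*q^2 - 6.2856*q + 2.106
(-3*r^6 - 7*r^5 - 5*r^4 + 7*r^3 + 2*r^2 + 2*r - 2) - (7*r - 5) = -3*r^6 - 7*r^5 - 5*r^4 + 7*r^3 + 2*r^2 - 5*r + 3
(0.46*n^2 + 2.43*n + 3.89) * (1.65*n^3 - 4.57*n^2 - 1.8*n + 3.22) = 0.759*n^5 + 1.9073*n^4 - 5.5146*n^3 - 20.6701*n^2 + 0.8226*n + 12.5258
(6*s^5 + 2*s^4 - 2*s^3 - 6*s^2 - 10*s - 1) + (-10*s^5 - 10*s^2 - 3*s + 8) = -4*s^5 + 2*s^4 - 2*s^3 - 16*s^2 - 13*s + 7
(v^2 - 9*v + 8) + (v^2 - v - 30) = 2*v^2 - 10*v - 22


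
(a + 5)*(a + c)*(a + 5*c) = a^3 + 6*a^2*c + 5*a^2 + 5*a*c^2 + 30*a*c + 25*c^2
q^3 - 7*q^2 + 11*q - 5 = (q - 5)*(q - 1)^2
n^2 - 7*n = n*(n - 7)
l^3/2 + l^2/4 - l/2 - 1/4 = (l/2 + 1/2)*(l - 1)*(l + 1/2)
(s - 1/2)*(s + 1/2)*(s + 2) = s^3 + 2*s^2 - s/4 - 1/2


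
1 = 1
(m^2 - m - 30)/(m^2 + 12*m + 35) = (m - 6)/(m + 7)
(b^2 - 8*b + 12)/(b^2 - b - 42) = (-b^2 + 8*b - 12)/(-b^2 + b + 42)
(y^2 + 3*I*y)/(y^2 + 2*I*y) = (y + 3*I)/(y + 2*I)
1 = 1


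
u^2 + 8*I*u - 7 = (u + I)*(u + 7*I)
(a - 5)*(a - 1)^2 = a^3 - 7*a^2 + 11*a - 5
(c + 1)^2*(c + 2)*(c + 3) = c^4 + 7*c^3 + 17*c^2 + 17*c + 6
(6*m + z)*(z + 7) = 6*m*z + 42*m + z^2 + 7*z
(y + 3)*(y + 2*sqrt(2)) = y^2 + 2*sqrt(2)*y + 3*y + 6*sqrt(2)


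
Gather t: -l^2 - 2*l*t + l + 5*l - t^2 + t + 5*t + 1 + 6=-l^2 + 6*l - t^2 + t*(6 - 2*l) + 7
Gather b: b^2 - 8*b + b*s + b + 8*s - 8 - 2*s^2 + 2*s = b^2 + b*(s - 7) - 2*s^2 + 10*s - 8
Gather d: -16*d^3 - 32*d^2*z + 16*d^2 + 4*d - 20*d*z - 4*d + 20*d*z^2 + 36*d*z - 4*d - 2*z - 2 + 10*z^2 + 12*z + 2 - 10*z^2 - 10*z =-16*d^3 + d^2*(16 - 32*z) + d*(20*z^2 + 16*z - 4)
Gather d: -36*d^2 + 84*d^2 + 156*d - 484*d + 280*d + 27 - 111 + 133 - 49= 48*d^2 - 48*d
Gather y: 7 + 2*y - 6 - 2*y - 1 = 0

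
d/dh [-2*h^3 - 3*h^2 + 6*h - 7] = -6*h^2 - 6*h + 6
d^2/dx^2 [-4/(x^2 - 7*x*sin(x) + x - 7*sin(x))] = 4*((x^2 - 7*x*sin(x) + x - 7*sin(x))*(7*x*sin(x) + 7*sin(x) - 14*cos(x) + 2) - 2*(7*x*cos(x) - 2*x + 7*sqrt(2)*sin(x + pi/4) - 1)^2)/((x + 1)^3*(x - 7*sin(x))^3)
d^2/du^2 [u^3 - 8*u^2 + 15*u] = 6*u - 16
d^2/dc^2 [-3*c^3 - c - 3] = -18*c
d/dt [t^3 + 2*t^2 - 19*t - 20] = 3*t^2 + 4*t - 19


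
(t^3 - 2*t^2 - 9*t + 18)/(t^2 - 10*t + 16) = (t^2 - 9)/(t - 8)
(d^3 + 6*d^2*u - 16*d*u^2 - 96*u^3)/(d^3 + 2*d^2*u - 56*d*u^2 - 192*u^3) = (-d + 4*u)/(-d + 8*u)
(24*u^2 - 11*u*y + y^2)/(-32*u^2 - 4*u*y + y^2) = (-3*u + y)/(4*u + y)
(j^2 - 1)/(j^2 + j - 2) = (j + 1)/(j + 2)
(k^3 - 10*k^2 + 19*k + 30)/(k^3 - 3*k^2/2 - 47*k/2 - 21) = 2*(k - 5)/(2*k + 7)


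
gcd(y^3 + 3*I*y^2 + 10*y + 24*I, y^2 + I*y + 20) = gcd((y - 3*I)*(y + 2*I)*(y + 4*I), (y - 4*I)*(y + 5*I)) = 1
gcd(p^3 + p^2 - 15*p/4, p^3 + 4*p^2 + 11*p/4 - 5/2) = p + 5/2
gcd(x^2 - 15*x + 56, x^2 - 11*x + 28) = x - 7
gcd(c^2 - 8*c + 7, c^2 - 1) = c - 1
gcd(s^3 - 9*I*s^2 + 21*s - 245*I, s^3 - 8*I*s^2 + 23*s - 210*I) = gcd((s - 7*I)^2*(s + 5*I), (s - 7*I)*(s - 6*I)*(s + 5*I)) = s^2 - 2*I*s + 35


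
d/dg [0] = 0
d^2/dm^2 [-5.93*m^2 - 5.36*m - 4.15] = -11.8600000000000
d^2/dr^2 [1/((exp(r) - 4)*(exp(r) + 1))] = (4*exp(3*r) - 9*exp(2*r) + 25*exp(r) - 12)*exp(r)/(exp(6*r) - 9*exp(5*r) + 15*exp(4*r) + 45*exp(3*r) - 60*exp(2*r) - 144*exp(r) - 64)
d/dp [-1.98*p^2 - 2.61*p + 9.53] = -3.96*p - 2.61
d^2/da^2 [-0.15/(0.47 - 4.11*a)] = 5.06763/(4.11*a - 0.47)^3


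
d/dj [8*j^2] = 16*j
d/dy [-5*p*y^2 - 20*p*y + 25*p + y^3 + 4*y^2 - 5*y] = -10*p*y - 20*p + 3*y^2 + 8*y - 5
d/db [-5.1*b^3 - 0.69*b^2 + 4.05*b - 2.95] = -15.3*b^2 - 1.38*b + 4.05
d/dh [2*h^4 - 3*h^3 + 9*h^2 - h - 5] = 8*h^3 - 9*h^2 + 18*h - 1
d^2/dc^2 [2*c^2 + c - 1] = 4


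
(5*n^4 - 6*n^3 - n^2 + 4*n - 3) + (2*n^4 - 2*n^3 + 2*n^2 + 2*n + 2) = 7*n^4 - 8*n^3 + n^2 + 6*n - 1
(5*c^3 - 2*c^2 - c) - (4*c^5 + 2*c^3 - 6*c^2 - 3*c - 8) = -4*c^5 + 3*c^3 + 4*c^2 + 2*c + 8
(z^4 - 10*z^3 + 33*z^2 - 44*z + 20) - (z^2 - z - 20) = z^4 - 10*z^3 + 32*z^2 - 43*z + 40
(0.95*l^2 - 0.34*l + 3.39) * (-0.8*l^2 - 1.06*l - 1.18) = -0.76*l^4 - 0.735*l^3 - 3.4726*l^2 - 3.1922*l - 4.0002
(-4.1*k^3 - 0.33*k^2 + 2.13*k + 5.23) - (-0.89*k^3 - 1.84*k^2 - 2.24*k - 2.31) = -3.21*k^3 + 1.51*k^2 + 4.37*k + 7.54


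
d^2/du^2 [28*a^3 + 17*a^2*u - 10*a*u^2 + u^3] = -20*a + 6*u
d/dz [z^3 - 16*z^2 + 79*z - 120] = 3*z^2 - 32*z + 79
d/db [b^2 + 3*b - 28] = 2*b + 3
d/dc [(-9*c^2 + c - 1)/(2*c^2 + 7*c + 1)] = (-65*c^2 - 14*c + 8)/(4*c^4 + 28*c^3 + 53*c^2 + 14*c + 1)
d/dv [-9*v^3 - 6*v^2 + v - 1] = -27*v^2 - 12*v + 1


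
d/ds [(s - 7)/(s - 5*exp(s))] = (s + (s - 7)*(5*exp(s) - 1) - 5*exp(s))/(s - 5*exp(s))^2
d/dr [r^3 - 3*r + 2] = 3*r^2 - 3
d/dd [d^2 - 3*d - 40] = 2*d - 3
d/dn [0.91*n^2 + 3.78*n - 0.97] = 1.82*n + 3.78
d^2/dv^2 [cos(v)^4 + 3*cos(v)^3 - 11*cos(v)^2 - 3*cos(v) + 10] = 3*cos(v)/4 - 4*cos(2*v)^2 + 20*cos(2*v) - 27*cos(3*v)/4 + 2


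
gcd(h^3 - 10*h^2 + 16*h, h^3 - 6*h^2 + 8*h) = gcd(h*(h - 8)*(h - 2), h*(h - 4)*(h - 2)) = h^2 - 2*h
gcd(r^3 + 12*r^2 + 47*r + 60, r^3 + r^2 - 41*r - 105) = r^2 + 8*r + 15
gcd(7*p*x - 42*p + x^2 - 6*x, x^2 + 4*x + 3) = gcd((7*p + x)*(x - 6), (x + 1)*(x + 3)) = 1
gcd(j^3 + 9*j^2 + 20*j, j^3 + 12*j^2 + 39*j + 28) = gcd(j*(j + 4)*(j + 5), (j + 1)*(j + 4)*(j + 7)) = j + 4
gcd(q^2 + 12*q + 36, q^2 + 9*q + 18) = q + 6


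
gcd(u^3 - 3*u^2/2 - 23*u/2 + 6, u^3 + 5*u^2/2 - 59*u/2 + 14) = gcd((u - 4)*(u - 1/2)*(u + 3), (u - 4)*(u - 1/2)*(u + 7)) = u^2 - 9*u/2 + 2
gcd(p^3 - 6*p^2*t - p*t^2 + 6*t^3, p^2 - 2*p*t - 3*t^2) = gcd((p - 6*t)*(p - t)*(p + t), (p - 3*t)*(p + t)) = p + t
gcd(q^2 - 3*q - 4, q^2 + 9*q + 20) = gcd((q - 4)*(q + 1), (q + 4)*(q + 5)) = 1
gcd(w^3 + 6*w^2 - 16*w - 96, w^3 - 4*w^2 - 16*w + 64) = w^2 - 16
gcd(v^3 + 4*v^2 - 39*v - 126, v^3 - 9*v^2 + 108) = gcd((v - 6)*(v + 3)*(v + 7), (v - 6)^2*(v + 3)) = v^2 - 3*v - 18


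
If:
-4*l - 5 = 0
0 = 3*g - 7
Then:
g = 7/3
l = -5/4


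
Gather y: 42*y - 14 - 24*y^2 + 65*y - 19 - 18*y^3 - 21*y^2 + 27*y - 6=-18*y^3 - 45*y^2 + 134*y - 39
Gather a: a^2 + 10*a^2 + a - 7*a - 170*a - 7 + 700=11*a^2 - 176*a + 693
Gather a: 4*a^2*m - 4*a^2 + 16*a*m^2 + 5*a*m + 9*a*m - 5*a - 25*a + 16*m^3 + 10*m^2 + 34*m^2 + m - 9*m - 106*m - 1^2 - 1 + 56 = a^2*(4*m - 4) + a*(16*m^2 + 14*m - 30) + 16*m^3 + 44*m^2 - 114*m + 54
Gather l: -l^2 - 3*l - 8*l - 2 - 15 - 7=-l^2 - 11*l - 24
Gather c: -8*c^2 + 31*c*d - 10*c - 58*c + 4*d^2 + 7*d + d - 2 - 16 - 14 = -8*c^2 + c*(31*d - 68) + 4*d^2 + 8*d - 32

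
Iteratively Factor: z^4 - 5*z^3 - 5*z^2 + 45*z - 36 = (z - 3)*(z^3 - 2*z^2 - 11*z + 12) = (z - 4)*(z - 3)*(z^2 + 2*z - 3) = (z - 4)*(z - 3)*(z + 3)*(z - 1)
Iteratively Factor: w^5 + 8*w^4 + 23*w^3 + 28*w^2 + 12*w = (w)*(w^4 + 8*w^3 + 23*w^2 + 28*w + 12) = w*(w + 3)*(w^3 + 5*w^2 + 8*w + 4) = w*(w + 1)*(w + 3)*(w^2 + 4*w + 4) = w*(w + 1)*(w + 2)*(w + 3)*(w + 2)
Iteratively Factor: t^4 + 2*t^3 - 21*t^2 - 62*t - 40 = (t - 5)*(t^3 + 7*t^2 + 14*t + 8) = (t - 5)*(t + 4)*(t^2 + 3*t + 2) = (t - 5)*(t + 2)*(t + 4)*(t + 1)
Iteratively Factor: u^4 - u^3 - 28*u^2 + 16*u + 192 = (u - 4)*(u^3 + 3*u^2 - 16*u - 48) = (u - 4)*(u + 4)*(u^2 - u - 12) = (u - 4)^2*(u + 4)*(u + 3)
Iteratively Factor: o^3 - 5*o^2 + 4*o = (o)*(o^2 - 5*o + 4) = o*(o - 4)*(o - 1)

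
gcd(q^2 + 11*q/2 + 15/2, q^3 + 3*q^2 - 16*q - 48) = q + 3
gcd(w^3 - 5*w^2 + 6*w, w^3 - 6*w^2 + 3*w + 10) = w - 2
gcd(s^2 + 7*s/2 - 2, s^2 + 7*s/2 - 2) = s^2 + 7*s/2 - 2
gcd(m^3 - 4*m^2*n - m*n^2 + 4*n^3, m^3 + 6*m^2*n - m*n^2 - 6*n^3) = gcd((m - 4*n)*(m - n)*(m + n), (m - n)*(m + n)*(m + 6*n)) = m^2 - n^2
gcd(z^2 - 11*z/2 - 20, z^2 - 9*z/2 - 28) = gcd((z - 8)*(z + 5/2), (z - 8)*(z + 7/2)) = z - 8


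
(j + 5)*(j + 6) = j^2 + 11*j + 30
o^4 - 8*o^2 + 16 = (o - 2)^2*(o + 2)^2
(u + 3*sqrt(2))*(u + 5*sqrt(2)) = u^2 + 8*sqrt(2)*u + 30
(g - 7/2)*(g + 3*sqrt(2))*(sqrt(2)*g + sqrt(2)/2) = sqrt(2)*g^3 - 3*sqrt(2)*g^2 + 6*g^2 - 18*g - 7*sqrt(2)*g/4 - 21/2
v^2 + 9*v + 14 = (v + 2)*(v + 7)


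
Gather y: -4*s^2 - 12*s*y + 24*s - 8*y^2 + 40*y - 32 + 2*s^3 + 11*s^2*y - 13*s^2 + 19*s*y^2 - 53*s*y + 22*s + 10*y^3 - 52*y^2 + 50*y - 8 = 2*s^3 - 17*s^2 + 46*s + 10*y^3 + y^2*(19*s - 60) + y*(11*s^2 - 65*s + 90) - 40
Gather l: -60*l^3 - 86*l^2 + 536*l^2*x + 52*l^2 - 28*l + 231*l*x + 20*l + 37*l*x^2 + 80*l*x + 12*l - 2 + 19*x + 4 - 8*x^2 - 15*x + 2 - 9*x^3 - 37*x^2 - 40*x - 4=-60*l^3 + l^2*(536*x - 34) + l*(37*x^2 + 311*x + 4) - 9*x^3 - 45*x^2 - 36*x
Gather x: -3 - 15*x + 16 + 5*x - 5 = 8 - 10*x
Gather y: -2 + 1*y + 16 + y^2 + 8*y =y^2 + 9*y + 14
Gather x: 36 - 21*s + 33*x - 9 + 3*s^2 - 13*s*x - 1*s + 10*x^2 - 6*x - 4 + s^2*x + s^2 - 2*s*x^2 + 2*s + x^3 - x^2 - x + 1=4*s^2 - 20*s + x^3 + x^2*(9 - 2*s) + x*(s^2 - 13*s + 26) + 24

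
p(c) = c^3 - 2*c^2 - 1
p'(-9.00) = 279.00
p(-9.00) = -892.00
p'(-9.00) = 279.00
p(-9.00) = -892.00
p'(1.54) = 0.95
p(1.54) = -2.09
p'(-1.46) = 12.23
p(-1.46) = -8.38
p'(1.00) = -1.00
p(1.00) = -2.00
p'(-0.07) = 0.29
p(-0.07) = -1.01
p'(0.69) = -1.33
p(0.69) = -1.62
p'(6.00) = 84.00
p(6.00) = 143.00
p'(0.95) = -1.09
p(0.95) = -1.95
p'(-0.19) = 0.87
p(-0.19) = -1.08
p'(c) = 3*c^2 - 4*c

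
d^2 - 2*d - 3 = (d - 3)*(d + 1)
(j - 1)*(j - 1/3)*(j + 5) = j^3 + 11*j^2/3 - 19*j/3 + 5/3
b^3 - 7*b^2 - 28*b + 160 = (b - 8)*(b - 4)*(b + 5)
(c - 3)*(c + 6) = c^2 + 3*c - 18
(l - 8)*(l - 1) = l^2 - 9*l + 8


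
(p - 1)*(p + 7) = p^2 + 6*p - 7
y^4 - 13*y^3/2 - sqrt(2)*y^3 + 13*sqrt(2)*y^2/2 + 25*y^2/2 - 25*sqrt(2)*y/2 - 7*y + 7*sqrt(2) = (y - 7/2)*(y - 2)*(y - 1)*(y - sqrt(2))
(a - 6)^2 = a^2 - 12*a + 36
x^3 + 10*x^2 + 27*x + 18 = (x + 1)*(x + 3)*(x + 6)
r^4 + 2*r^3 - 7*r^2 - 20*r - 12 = (r - 3)*(r + 1)*(r + 2)^2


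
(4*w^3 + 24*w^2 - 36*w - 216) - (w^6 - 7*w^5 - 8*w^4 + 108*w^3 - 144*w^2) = -w^6 + 7*w^5 + 8*w^4 - 104*w^3 + 168*w^2 - 36*w - 216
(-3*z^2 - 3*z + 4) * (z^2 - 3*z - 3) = -3*z^4 + 6*z^3 + 22*z^2 - 3*z - 12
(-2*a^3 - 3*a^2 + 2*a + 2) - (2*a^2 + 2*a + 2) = -2*a^3 - 5*a^2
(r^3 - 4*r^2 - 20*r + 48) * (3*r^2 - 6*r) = 3*r^5 - 18*r^4 - 36*r^3 + 264*r^2 - 288*r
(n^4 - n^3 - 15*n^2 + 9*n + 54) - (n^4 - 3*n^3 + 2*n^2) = 2*n^3 - 17*n^2 + 9*n + 54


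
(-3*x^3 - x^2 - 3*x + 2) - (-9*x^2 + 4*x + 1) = -3*x^3 + 8*x^2 - 7*x + 1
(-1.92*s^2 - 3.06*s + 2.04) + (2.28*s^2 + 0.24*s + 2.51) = 0.36*s^2 - 2.82*s + 4.55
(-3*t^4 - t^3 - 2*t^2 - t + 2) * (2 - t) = 3*t^5 - 5*t^4 - 3*t^2 - 4*t + 4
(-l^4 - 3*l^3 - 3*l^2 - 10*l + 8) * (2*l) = -2*l^5 - 6*l^4 - 6*l^3 - 20*l^2 + 16*l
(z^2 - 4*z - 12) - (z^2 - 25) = 13 - 4*z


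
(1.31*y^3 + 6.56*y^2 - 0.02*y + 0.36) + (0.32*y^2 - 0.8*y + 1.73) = 1.31*y^3 + 6.88*y^2 - 0.82*y + 2.09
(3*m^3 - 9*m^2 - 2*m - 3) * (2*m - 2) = 6*m^4 - 24*m^3 + 14*m^2 - 2*m + 6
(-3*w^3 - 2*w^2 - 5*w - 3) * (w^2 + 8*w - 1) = -3*w^5 - 26*w^4 - 18*w^3 - 41*w^2 - 19*w + 3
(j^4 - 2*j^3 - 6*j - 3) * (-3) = -3*j^4 + 6*j^3 + 18*j + 9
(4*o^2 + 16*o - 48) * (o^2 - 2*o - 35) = 4*o^4 + 8*o^3 - 220*o^2 - 464*o + 1680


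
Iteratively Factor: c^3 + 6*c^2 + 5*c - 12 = (c + 4)*(c^2 + 2*c - 3) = (c - 1)*(c + 4)*(c + 3)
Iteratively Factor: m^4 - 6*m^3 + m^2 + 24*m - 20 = (m - 2)*(m^3 - 4*m^2 - 7*m + 10) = (m - 5)*(m - 2)*(m^2 + m - 2) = (m - 5)*(m - 2)*(m + 2)*(m - 1)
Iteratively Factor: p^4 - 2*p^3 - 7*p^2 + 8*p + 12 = (p - 3)*(p^3 + p^2 - 4*p - 4) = (p - 3)*(p - 2)*(p^2 + 3*p + 2) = (p - 3)*(p - 2)*(p + 1)*(p + 2)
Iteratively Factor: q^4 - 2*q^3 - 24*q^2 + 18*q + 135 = (q - 5)*(q^3 + 3*q^2 - 9*q - 27) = (q - 5)*(q - 3)*(q^2 + 6*q + 9) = (q - 5)*(q - 3)*(q + 3)*(q + 3)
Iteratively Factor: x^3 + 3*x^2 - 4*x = (x)*(x^2 + 3*x - 4) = x*(x + 4)*(x - 1)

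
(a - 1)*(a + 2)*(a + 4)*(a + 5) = a^4 + 10*a^3 + 27*a^2 + 2*a - 40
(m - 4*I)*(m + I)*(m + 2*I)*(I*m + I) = I*m^4 + m^3 + I*m^3 + m^2 + 10*I*m^2 - 8*m + 10*I*m - 8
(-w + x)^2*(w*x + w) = w^3*x + w^3 - 2*w^2*x^2 - 2*w^2*x + w*x^3 + w*x^2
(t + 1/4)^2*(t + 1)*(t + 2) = t^4 + 7*t^3/2 + 57*t^2/16 + 19*t/16 + 1/8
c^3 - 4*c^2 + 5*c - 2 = (c - 2)*(c - 1)^2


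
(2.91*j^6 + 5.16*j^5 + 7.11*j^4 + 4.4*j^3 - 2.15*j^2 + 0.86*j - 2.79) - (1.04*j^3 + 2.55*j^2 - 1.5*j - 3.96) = 2.91*j^6 + 5.16*j^5 + 7.11*j^4 + 3.36*j^3 - 4.7*j^2 + 2.36*j + 1.17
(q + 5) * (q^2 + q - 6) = q^3 + 6*q^2 - q - 30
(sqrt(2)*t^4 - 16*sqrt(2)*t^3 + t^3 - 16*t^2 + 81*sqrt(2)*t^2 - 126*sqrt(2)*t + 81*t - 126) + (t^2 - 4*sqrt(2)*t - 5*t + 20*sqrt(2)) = sqrt(2)*t^4 - 16*sqrt(2)*t^3 + t^3 - 15*t^2 + 81*sqrt(2)*t^2 - 130*sqrt(2)*t + 76*t - 126 + 20*sqrt(2)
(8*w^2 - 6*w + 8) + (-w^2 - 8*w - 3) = 7*w^2 - 14*w + 5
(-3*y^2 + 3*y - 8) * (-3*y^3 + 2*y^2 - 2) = 9*y^5 - 15*y^4 + 30*y^3 - 10*y^2 - 6*y + 16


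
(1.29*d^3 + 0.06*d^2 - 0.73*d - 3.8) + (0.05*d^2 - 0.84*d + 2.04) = 1.29*d^3 + 0.11*d^2 - 1.57*d - 1.76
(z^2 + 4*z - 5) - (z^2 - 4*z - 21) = 8*z + 16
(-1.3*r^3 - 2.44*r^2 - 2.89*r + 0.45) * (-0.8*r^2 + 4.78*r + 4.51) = 1.04*r^5 - 4.262*r^4 - 15.2142*r^3 - 25.1786*r^2 - 10.8829*r + 2.0295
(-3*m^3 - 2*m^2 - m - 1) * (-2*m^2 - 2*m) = 6*m^5 + 10*m^4 + 6*m^3 + 4*m^2 + 2*m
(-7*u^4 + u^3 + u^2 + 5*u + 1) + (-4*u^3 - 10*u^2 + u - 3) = -7*u^4 - 3*u^3 - 9*u^2 + 6*u - 2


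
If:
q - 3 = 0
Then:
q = 3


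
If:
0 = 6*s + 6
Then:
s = -1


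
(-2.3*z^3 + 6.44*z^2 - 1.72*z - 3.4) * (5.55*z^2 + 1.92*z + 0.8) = -12.765*z^5 + 31.326*z^4 + 0.978800000000001*z^3 - 17.0204*z^2 - 7.904*z - 2.72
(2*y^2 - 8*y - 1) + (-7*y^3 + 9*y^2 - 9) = -7*y^3 + 11*y^2 - 8*y - 10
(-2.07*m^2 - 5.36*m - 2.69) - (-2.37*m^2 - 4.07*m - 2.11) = 0.3*m^2 - 1.29*m - 0.58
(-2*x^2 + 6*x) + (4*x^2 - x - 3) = 2*x^2 + 5*x - 3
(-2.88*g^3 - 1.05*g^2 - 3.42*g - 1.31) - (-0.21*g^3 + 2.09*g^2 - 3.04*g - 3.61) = -2.67*g^3 - 3.14*g^2 - 0.38*g + 2.3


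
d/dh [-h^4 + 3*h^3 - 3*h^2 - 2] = h*(-4*h^2 + 9*h - 6)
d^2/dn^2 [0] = 0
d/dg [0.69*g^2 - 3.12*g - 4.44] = 1.38*g - 3.12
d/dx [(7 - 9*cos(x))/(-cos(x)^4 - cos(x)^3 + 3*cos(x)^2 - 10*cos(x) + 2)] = (27*(1 - cos(2*x))^2/4 + 69*cos(x)/2 + 3*cos(2*x) - 5*cos(3*x)/2 - 76)*sin(x)/(cos(x)^4 + cos(x)^3 - 3*cos(x)^2 + 10*cos(x) - 2)^2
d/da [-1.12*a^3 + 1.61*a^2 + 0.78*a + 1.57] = -3.36*a^2 + 3.22*a + 0.78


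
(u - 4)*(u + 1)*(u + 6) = u^3 + 3*u^2 - 22*u - 24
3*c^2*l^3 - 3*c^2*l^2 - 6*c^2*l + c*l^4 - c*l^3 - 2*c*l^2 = l*(3*c + l)*(l - 2)*(c*l + c)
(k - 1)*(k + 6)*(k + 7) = k^3 + 12*k^2 + 29*k - 42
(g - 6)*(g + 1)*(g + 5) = g^3 - 31*g - 30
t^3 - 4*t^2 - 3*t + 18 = (t - 3)^2*(t + 2)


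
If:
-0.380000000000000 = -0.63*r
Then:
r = 0.60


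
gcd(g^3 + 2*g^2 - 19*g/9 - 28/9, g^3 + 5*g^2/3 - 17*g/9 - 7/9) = g + 7/3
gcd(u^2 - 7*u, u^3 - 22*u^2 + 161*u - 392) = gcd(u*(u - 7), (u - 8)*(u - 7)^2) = u - 7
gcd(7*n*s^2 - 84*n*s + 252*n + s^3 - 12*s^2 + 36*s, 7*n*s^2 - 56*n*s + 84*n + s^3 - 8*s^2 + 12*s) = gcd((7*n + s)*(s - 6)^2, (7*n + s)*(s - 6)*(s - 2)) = 7*n*s - 42*n + s^2 - 6*s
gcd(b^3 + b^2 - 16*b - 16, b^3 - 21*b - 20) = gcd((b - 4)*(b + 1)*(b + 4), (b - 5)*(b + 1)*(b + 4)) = b^2 + 5*b + 4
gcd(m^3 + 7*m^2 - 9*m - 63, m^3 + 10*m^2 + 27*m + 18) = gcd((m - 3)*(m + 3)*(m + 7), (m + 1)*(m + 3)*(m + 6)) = m + 3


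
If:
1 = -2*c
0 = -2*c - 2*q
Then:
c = -1/2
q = 1/2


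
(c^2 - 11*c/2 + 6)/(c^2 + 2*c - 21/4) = 2*(c - 4)/(2*c + 7)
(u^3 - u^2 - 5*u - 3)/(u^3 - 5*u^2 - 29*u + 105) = (u^2 + 2*u + 1)/(u^2 - 2*u - 35)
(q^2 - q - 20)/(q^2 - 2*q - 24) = (q - 5)/(q - 6)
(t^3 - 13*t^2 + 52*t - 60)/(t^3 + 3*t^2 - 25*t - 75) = (t^2 - 8*t + 12)/(t^2 + 8*t + 15)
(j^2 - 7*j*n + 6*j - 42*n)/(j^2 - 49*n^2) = (j + 6)/(j + 7*n)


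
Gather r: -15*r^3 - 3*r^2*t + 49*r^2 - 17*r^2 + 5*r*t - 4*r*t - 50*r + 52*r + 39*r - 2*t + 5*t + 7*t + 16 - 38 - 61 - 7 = -15*r^3 + r^2*(32 - 3*t) + r*(t + 41) + 10*t - 90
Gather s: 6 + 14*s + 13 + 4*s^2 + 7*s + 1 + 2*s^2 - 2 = 6*s^2 + 21*s + 18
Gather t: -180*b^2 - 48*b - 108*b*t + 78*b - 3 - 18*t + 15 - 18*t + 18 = -180*b^2 + 30*b + t*(-108*b - 36) + 30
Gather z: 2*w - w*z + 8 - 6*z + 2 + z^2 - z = 2*w + z^2 + z*(-w - 7) + 10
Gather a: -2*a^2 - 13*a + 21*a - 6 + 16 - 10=-2*a^2 + 8*a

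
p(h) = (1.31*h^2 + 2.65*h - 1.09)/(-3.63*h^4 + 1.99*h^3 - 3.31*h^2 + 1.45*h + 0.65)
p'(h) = (2.62*h + 2.65)/(-3.63*h^4 + 1.99*h^3 - 3.31*h^2 + 1.45*h + 0.65) + (1.31*h^2 + 2.65*h - 1.09)*(14.52*h^3 - 5.97*h^2 + 6.62*h - 1.45)/(-3.63*h^4 + 1.99*h^3 - 3.31*h^2 + 1.45*h + 0.65)^2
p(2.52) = -0.11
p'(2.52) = 0.10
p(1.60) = -0.31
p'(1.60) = 0.45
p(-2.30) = 0.00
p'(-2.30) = 0.03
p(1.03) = -0.92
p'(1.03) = 2.57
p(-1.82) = 0.02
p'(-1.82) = 0.08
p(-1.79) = 0.03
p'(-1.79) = 0.08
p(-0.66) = 0.75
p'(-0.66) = 2.85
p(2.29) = -0.13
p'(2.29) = 0.14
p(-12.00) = -0.00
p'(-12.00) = -0.00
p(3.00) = -0.07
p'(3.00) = 0.06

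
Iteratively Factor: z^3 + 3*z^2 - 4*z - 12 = (z + 2)*(z^2 + z - 6) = (z + 2)*(z + 3)*(z - 2)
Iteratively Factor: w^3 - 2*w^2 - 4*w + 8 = (w + 2)*(w^2 - 4*w + 4) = (w - 2)*(w + 2)*(w - 2)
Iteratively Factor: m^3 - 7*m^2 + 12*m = (m)*(m^2 - 7*m + 12) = m*(m - 4)*(m - 3)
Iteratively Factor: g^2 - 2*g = (g - 2)*(g)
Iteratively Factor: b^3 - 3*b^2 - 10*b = (b)*(b^2 - 3*b - 10) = b*(b + 2)*(b - 5)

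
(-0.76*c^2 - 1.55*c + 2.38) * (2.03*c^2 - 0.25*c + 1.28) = -1.5428*c^4 - 2.9565*c^3 + 4.2461*c^2 - 2.579*c + 3.0464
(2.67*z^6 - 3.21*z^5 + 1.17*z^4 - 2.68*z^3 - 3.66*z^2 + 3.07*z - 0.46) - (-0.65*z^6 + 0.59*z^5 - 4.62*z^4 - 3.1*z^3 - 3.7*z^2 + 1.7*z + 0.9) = 3.32*z^6 - 3.8*z^5 + 5.79*z^4 + 0.42*z^3 + 0.04*z^2 + 1.37*z - 1.36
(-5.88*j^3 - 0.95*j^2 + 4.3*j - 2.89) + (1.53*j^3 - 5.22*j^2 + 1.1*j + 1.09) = -4.35*j^3 - 6.17*j^2 + 5.4*j - 1.8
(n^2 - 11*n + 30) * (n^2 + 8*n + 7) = n^4 - 3*n^3 - 51*n^2 + 163*n + 210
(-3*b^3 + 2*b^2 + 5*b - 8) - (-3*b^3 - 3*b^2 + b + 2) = 5*b^2 + 4*b - 10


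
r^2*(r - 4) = r^3 - 4*r^2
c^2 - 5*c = c*(c - 5)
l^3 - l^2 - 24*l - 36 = (l - 6)*(l + 2)*(l + 3)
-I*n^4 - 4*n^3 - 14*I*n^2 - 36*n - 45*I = (n - 5*I)*(n - 3*I)*(n + 3*I)*(-I*n + 1)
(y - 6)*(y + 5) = y^2 - y - 30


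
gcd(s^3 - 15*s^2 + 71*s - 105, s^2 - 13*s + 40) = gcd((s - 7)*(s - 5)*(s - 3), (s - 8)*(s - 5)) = s - 5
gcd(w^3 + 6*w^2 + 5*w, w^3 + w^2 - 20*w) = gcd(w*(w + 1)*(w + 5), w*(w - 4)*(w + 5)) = w^2 + 5*w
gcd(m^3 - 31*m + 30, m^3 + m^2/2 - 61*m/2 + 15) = m^2 + m - 30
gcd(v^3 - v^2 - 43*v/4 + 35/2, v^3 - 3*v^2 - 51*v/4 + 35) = v^2 + v - 35/4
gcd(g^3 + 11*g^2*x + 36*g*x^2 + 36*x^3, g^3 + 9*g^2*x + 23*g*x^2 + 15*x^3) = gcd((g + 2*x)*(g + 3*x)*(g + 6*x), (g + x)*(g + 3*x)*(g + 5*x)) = g + 3*x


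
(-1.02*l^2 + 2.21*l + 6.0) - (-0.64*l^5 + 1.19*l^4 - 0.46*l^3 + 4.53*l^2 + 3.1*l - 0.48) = 0.64*l^5 - 1.19*l^4 + 0.46*l^3 - 5.55*l^2 - 0.89*l + 6.48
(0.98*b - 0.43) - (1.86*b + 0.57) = -0.88*b - 1.0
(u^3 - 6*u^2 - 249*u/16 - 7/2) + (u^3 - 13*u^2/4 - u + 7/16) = 2*u^3 - 37*u^2/4 - 265*u/16 - 49/16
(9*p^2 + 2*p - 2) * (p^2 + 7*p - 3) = 9*p^4 + 65*p^3 - 15*p^2 - 20*p + 6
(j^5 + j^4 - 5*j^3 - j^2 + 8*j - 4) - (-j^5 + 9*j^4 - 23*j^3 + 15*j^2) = 2*j^5 - 8*j^4 + 18*j^3 - 16*j^2 + 8*j - 4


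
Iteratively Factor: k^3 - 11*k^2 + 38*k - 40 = (k - 4)*(k^2 - 7*k + 10) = (k - 4)*(k - 2)*(k - 5)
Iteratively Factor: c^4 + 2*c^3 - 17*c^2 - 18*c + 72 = (c - 3)*(c^3 + 5*c^2 - 2*c - 24) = (c - 3)*(c + 3)*(c^2 + 2*c - 8) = (c - 3)*(c + 3)*(c + 4)*(c - 2)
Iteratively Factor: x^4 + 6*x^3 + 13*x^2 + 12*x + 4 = (x + 1)*(x^3 + 5*x^2 + 8*x + 4) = (x + 1)*(x + 2)*(x^2 + 3*x + 2) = (x + 1)^2*(x + 2)*(x + 2)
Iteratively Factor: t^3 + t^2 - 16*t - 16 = (t + 4)*(t^2 - 3*t - 4) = (t + 1)*(t + 4)*(t - 4)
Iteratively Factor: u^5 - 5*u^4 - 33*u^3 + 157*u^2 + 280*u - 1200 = (u - 3)*(u^4 - 2*u^3 - 39*u^2 + 40*u + 400) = (u - 5)*(u - 3)*(u^3 + 3*u^2 - 24*u - 80) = (u - 5)*(u - 3)*(u + 4)*(u^2 - u - 20) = (u - 5)^2*(u - 3)*(u + 4)*(u + 4)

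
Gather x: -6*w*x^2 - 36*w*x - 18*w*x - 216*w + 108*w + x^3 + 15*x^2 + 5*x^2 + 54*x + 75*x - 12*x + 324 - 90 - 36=-108*w + x^3 + x^2*(20 - 6*w) + x*(117 - 54*w) + 198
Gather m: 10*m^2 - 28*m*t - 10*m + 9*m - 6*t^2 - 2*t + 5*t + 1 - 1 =10*m^2 + m*(-28*t - 1) - 6*t^2 + 3*t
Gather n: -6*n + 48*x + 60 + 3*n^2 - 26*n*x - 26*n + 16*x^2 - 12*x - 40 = 3*n^2 + n*(-26*x - 32) + 16*x^2 + 36*x + 20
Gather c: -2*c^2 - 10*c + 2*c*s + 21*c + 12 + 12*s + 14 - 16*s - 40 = -2*c^2 + c*(2*s + 11) - 4*s - 14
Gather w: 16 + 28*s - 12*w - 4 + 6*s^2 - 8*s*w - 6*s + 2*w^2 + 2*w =6*s^2 + 22*s + 2*w^2 + w*(-8*s - 10) + 12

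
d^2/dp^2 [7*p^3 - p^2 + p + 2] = 42*p - 2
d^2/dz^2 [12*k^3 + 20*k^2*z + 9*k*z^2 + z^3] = 18*k + 6*z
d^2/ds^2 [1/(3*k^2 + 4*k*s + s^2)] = 2*(-3*k^2 - 4*k*s - s^2 + 4*(2*k + s)^2)/(3*k^2 + 4*k*s + s^2)^3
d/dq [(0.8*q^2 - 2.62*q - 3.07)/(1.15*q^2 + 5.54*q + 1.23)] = (7.445*q^2 + 9.029*q + 13.7852)/(1.3225*q^4 + 12.742*q^3 + 33.5206*q^2 + 13.6284*q + 1.5129)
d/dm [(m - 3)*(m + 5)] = 2*m + 2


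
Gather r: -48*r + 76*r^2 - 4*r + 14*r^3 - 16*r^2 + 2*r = 14*r^3 + 60*r^2 - 50*r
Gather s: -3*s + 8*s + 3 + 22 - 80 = 5*s - 55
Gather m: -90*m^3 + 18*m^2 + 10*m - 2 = -90*m^3 + 18*m^2 + 10*m - 2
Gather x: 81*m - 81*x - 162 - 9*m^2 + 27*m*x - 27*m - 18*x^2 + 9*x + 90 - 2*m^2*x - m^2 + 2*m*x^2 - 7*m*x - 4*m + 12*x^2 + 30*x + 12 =-10*m^2 + 50*m + x^2*(2*m - 6) + x*(-2*m^2 + 20*m - 42) - 60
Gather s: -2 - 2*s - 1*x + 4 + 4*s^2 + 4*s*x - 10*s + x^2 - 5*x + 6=4*s^2 + s*(4*x - 12) + x^2 - 6*x + 8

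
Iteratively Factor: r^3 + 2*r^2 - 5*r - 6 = (r - 2)*(r^2 + 4*r + 3) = (r - 2)*(r + 3)*(r + 1)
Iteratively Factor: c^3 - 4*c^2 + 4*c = (c - 2)*(c^2 - 2*c) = c*(c - 2)*(c - 2)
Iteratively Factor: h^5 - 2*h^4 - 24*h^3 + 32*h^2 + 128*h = (h)*(h^4 - 2*h^3 - 24*h^2 + 32*h + 128) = h*(h - 4)*(h^3 + 2*h^2 - 16*h - 32) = h*(h - 4)*(h + 2)*(h^2 - 16) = h*(h - 4)*(h + 2)*(h + 4)*(h - 4)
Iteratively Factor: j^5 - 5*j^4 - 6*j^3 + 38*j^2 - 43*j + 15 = (j - 1)*(j^4 - 4*j^3 - 10*j^2 + 28*j - 15) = (j - 5)*(j - 1)*(j^3 + j^2 - 5*j + 3) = (j - 5)*(j - 1)^2*(j^2 + 2*j - 3) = (j - 5)*(j - 1)^3*(j + 3)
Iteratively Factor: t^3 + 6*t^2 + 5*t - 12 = (t - 1)*(t^2 + 7*t + 12) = (t - 1)*(t + 4)*(t + 3)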